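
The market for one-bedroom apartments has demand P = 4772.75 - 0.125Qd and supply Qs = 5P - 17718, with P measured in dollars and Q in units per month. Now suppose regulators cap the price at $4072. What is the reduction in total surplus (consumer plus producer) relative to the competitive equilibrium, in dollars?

211185

Rearranging demand gives Qd = 38182 - 8P. Without the control the market clears where 38182 - 8P = 5P - 17718, i.e. P* = 4300 and Q* = 3782.
Because the ceiling (4072) lies below the market-clearing price, it is binding.
At P = 4072: Qd = 38182 - 8·4072 = 5606 and Qs = 5·4072 - 17718 = 2642.
Quantity traded falls to 2642. At Q = 2642 the demand price is (38182 - 2642)/8 = 4442.5 and the supply price is (17718 + 2642)/5 = 4072.
Deadweight loss = ½ · (4442.5 - 4072) · (3782 - 2642) = ½ · 370.5 · 1140 = 211185.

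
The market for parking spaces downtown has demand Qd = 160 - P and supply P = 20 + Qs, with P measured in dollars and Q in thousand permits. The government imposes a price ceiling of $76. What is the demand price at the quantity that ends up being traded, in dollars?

104

Rearranging supply gives Qs = P - 20. In a free market, 160 - P = P - 20 gives the equilibrium P* = 90, Q* = 70.
Because the ceiling (76) lies below the market-clearing price, it is binding.
At P = 76: Qd = 160 - 76 = 84 and Qs = 76 - 20 = 56.
Only 56 units reach the market. On the demand curve, the marginal buyer's willingness to pay at Q = 56 is (160 - 56) = 104.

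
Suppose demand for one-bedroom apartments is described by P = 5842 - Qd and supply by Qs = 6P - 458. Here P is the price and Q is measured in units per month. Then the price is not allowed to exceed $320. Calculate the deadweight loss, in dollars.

Rearranging demand gives Qd = 5842 - P. In a free market, 5842 - P = 6P - 458 gives the equilibrium P* = 900, Q* = 4942.
Since 320 < 900, the ceiling is binding.
At P = 320: Qd = 5842 - 320 = 5522 and Qs = 6·320 - 458 = 1462.
Quantity traded falls to 1462. At Q = 1462 the demand price is 5842 - 1462 = 4380 and the supply price is (458 + 1462)/6 = 320.
Deadweight loss = ½ · (4380 - 320) · (4942 - 1462) = ½ · 4060 · 3480 = 7064400.

7064400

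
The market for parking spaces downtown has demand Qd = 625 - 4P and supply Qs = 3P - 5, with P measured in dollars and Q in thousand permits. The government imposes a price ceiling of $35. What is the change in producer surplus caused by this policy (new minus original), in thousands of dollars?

-10037.5

Without the control the market clears where 625 - 4P = 3P - 5, i.e. P* = 90 and Q* = 265.
The ceiling of 35 is below the equilibrium price 90, so it binds.
At P = 35: Qd = 625 - 4·35 = 485 and Qs = 3·35 - 5 = 100.
Producer surplus without the control is ½ · (90 - 5/3) · 265 = 70225/6.
With the ceiling, producers sell 100 units at 35, so PS = ½ · (35 - 5/3) · 100 = 5000/3.
Change in producer surplus = 5000/3 - 70225/6 = -10037.5.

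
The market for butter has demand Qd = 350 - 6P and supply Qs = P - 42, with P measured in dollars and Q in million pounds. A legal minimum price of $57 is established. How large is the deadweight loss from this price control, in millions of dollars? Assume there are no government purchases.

Equilibrium: 350 - 6P = P - 42, so 392 = 7P and P* = 56, Q* = 14.
Because the floor (57) lies above the market-clearing price, it is binding.
At P = 57: Qd = 350 - 6·57 = 8 and Qs = 57 - 42 = 15.
Quantity traded falls to 8. At Q = 8 the demand price is (350 - 8)/6 = 57 and the supply price is 42 + 8 = 50.
Deadweight loss = ½ · (57 - 50) · (14 - 8) = ½ · 7 · 6 = 21.

21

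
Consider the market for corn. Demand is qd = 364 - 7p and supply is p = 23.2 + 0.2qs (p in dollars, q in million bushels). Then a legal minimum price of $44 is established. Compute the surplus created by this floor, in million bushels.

Rearranging supply gives qs = 5p - 116. In a free market, 364 - 7p = 5p - 116 gives the equilibrium p* = 40, q* = 84.
The floor of 44 is above the equilibrium price 40, so it binds.
At p = 44: qd = 364 - 7·44 = 56 and qs = 5·44 - 116 = 104.
Surplus = qs - qd = 104 - 56 = 48.

48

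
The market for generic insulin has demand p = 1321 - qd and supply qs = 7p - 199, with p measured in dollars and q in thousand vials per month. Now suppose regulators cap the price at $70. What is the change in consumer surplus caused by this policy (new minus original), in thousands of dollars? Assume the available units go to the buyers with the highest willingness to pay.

-317880

Rearranging demand gives qd = 1321 - p. Equilibrium: 1321 - p = 7p - 199, so 1520 = 8p and p* = 190, q* = 1131.
The ceiling of 70 is below the equilibrium price 190, so it binds.
At p = 70: qd = 1321 - 70 = 1251 and qs = 7·70 - 199 = 291.
Consumer surplus without the control is ½ · (1321 - 190) · 1131 = 639580.5.
With the ceiling, 291 units are sold at 70 (assume they go to the highest-value buyers). The demand price at q = 291 is 1030, so CS = ½ · [(1321 - 70) + (1030 - 70)] · 291 = 321700.5.
Change in consumer surplus = 321700.5 - 639580.5 = -317880.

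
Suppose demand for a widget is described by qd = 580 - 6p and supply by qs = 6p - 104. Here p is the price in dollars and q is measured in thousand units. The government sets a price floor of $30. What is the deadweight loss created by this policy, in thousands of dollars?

0

Equilibrium: 580 - 6p = 6p - 104, so 684 = 12p and p* = 57, q* = 238.
The floor of 30 is below the equilibrium price 57, so it is not binding; the market clears at p* = 57, q* = 238.
Since the control does not bind, no trades are prevented and deadweight loss is zero.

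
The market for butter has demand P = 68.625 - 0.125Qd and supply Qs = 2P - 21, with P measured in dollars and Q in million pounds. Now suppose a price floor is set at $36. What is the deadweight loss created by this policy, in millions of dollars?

Rearranging demand gives Qd = 549 - 8P. Equilibrium: 549 - 8P = 2P - 21, so 570 = 10P and P* = 57, Q* = 93.
Since 36 is below P* = 57, the floor does not bind and the free-market outcome prevails.
Since the control does not bind, no trades are prevented and deadweight loss is zero.

0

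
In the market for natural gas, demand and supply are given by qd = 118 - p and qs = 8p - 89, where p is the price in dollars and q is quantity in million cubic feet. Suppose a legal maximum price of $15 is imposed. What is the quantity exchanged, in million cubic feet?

Setting quantity demanded equal to quantity supplied, 118 - p = 8p - 89, gives p* = 23 and q* = 95.
Because the ceiling (15) lies below the market-clearing price, it is binding.
At p = 15: qd = 118 - 15 = 103 and qs = 8·15 - 89 = 31.
The quantity actually transacted is the short side, supply: 31.

31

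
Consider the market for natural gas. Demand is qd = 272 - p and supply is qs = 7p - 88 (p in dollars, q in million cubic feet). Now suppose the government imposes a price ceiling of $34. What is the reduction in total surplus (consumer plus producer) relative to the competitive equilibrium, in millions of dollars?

Equilibrium: 272 - p = 7p - 88, so 360 = 8p and p* = 45, q* = 227.
Because the ceiling (34) lies below the market-clearing price, it is binding.
At p = 34: qd = 272 - 34 = 238 and qs = 7·34 - 88 = 150.
Quantity traded falls to 150. At q = 150 the demand price is 272 - 150 = 122 and the supply price is (88 + 150)/7 = 34.
Deadweight loss = ½ · (122 - 34) · (227 - 150) = ½ · 88 · 77 = 3388.

3388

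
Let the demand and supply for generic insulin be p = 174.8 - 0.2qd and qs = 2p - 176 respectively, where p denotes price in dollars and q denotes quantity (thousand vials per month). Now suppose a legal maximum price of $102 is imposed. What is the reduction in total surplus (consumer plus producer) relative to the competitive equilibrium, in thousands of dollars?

Rearranging demand gives qd = 874 - 5p. In a free market, 874 - 5p = 2p - 176 gives the equilibrium p* = 150, q* = 124.
Since 102 < 150, the ceiling is binding.
At p = 102: qd = 874 - 5·102 = 364 and qs = 2·102 - 176 = 28.
Quantity traded falls to 28. At q = 28 the demand price is (874 - 28)/5 = 169.2 and the supply price is (176 + 28)/2 = 102.
Deadweight loss = ½ · (169.2 - 102) · (124 - 28) = ½ · 67.2 · 96 = 3225.6.

3225.6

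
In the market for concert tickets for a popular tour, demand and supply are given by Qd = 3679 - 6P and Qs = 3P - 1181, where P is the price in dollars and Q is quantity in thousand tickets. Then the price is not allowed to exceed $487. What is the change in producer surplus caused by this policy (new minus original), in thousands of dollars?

-19053.5

Without the control the market clears where 3679 - 6P = 3P - 1181, i.e. P* = 540 and Q* = 439.
Since 487 < 540, the ceiling is binding.
At P = 487: Qd = 3679 - 6·487 = 757 and Qs = 3·487 - 1181 = 280.
Producer surplus without the control is ½ · (540 - 1181/3) · 439 = 192721/6.
With the ceiling, producers sell 280 units at 487, so PS = ½ · (487 - 1181/3) · 280 = 39200/3.
Change in producer surplus = 39200/3 - 192721/6 = -19053.5.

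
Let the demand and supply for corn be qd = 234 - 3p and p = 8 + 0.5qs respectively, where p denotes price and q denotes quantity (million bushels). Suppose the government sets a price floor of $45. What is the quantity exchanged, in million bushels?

Rearranging supply gives qs = 2p - 16. In a free market, 234 - 3p = 2p - 16 gives the equilibrium p* = 50, q* = 84.
Since 45 is below p* = 50, the floor does not bind and the free-market outcome prevails.

84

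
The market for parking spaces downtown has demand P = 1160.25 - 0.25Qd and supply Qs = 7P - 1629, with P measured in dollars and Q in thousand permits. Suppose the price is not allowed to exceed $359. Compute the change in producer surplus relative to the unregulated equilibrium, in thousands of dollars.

-342347.5

Rearranging demand gives Qd = 4641 - 4P. Equilibrium: 4641 - 4P = 7P - 1629, so 6270 = 11P and P* = 570, Q* = 2361.
Since 359 < 570, the ceiling is binding.
At P = 359: Qd = 4641 - 4·359 = 3205 and Qs = 7·359 - 1629 = 884.
Producer surplus without the control is ½ · (570 - 1629/7) · 2361 = 5574321/14.
With the ceiling, producers sell 884 units at 359, so PS = ½ · (359 - 1629/7) · 884 = 390728/7.
Change in producer surplus = 390728/7 - 5574321/14 = -342347.5.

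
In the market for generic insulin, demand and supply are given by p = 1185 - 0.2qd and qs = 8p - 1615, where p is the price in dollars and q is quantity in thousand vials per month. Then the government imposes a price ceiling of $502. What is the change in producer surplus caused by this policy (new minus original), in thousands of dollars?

Rearranging demand gives qd = 5925 - 5p. In a free market, 5925 - 5p = 8p - 1615 gives the equilibrium p* = 580, q* = 3025.
Since 502 < 580, the ceiling is binding.
At p = 502: qd = 5925 - 5·502 = 3415 and qs = 8·502 - 1615 = 2401.
Producer surplus without the control is ½ · (580 - 201.875) · 3025 = 571914.0625.
With the ceiling, producers sell 2401 units at 502, so PS = ½ · (502 - 201.875) · 2401 = 360300.0625.
Change in producer surplus = 360300.0625 - 571914.0625 = -211614.

-211614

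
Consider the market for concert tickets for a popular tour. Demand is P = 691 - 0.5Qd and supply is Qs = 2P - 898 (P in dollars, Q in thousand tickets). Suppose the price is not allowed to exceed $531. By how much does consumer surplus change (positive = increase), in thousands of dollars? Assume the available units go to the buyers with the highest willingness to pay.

4875

Rearranging demand gives Qd = 1382 - 2P. In a free market, 1382 - 2P = 2P - 898 gives the equilibrium P* = 570, Q* = 242.
Because the ceiling (531) lies below the market-clearing price, it is binding.
At P = 531: Qd = 1382 - 2·531 = 320 and Qs = 2·531 - 898 = 164.
Consumer surplus without the control is ½ · (691 - 570) · 242 = 14641.
With the ceiling, 164 units are sold at 531 (assume they go to the highest-value buyers). The demand price at Q = 164 is 609, so CS = ½ · [(691 - 531) + (609 - 531)] · 164 = 19516.
Change in consumer surplus = 19516 - 14641 = 4875.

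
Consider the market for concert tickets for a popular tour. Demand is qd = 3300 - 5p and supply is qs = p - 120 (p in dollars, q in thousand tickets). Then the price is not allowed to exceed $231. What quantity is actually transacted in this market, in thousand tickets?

Setting quantity demanded equal to quantity supplied, 3300 - 5p = p - 120, gives p* = 570 and q* = 450.
Since 231 < 570, the ceiling is binding.
At p = 231: qd = 3300 - 5·231 = 2145 and qs = 231 - 120 = 111.
The quantity actually transacted is the short side, supply: 111.

111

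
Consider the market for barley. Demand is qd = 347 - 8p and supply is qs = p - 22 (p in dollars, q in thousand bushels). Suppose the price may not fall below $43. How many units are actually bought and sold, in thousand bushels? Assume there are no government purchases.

Setting quantity demanded equal to quantity supplied, 347 - 8p = p - 22, gives p* = 41 and q* = 19.
Because the floor (43) lies above the market-clearing price, it is binding.
At p = 43: qd = 347 - 8·43 = 3 and qs = 43 - 22 = 21.
The quantity actually transacted is the short side, demand: 3.

3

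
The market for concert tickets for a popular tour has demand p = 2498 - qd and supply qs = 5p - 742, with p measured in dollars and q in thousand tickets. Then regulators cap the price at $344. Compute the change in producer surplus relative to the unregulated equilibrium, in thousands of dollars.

Rearranging demand gives qd = 2498 - p. Setting quantity demanded equal to quantity supplied, 2498 - p = 5p - 742, gives p* = 540 and q* = 1958.
Since 344 < 540, the ceiling is binding.
At p = 344: qd = 2498 - 344 = 2154 and qs = 5·344 - 742 = 978.
Producer surplus without the control is ½ · (540 - 148.4) · 1958 = 383376.4.
With the ceiling, producers sell 978 units at 344, so PS = ½ · (344 - 148.4) · 978 = 95648.4.
Change in producer surplus = 95648.4 - 383376.4 = -287728.

-287728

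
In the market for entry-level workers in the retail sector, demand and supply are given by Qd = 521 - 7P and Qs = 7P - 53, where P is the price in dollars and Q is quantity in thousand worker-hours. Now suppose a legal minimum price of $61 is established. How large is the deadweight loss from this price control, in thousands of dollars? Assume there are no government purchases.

Equilibrium: 521 - 7P = 7P - 53, so 574 = 14P and P* = 41, Q* = 234.
The floor of 61 is above the equilibrium price 41, so it binds.
At P = 61: Qd = 521 - 7·61 = 94 and Qs = 7·61 - 53 = 374.
Quantity traded falls to 94. At Q = 94 the demand price is (521 - 94)/7 = 61 and the supply price is (53 + 94)/7 = 21.
Deadweight loss = ½ · (61 - 21) · (234 - 94) = ½ · 40 · 140 = 2800.

2800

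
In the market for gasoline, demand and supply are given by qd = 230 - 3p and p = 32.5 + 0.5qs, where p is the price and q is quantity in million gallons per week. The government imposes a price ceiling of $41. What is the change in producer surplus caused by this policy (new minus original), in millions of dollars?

-630

Rearranging supply gives qs = 2p - 65. Without the control the market clears where 230 - 3p = 2p - 65, i.e. p* = 59 and q* = 53.
Since 41 < 59, the ceiling is binding.
At p = 41: qd = 230 - 3·41 = 107 and qs = 2·41 - 65 = 17.
Producer surplus without the control is ½ · (59 - 32.5) · 53 = 702.25.
With the ceiling, producers sell 17 units at 41, so PS = ½ · (41 - 32.5) · 17 = 72.25.
Change in producer surplus = 72.25 - 702.25 = -630.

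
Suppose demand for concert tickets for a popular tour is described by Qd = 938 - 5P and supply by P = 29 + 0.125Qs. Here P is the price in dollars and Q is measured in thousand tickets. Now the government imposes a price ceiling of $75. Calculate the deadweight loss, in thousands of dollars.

Rearranging supply gives Qs = 8P - 232. Equilibrium: 938 - 5P = 8P - 232, so 1170 = 13P and P* = 90, Q* = 488.
The ceiling of 75 is below the equilibrium price 90, so it binds.
At P = 75: Qd = 938 - 5·75 = 563 and Qs = 8·75 - 232 = 368.
Quantity traded falls to 368. At Q = 368 the demand price is (938 - 368)/5 = 114 and the supply price is (232 + 368)/8 = 75.
Deadweight loss = ½ · (114 - 75) · (488 - 368) = ½ · 39 · 120 = 2340.

2340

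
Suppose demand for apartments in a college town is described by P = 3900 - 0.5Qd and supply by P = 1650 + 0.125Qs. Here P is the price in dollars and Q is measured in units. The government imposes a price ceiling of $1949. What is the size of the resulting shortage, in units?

1510

Rearranging demand gives Qd = 7800 - 2P; rearranging supply gives Qs = 8P - 13200. Without the control the market clears where 7800 - 2P = 8P - 13200, i.e. P* = 2100 and Q* = 3600.
The ceiling of 1949 is below the equilibrium price 2100, so it binds.
At P = 1949: Qd = 7800 - 2·1949 = 3902 and Qs = 8·1949 - 13200 = 2392.
Shortage = Qd - Qs = 3902 - 2392 = 1510.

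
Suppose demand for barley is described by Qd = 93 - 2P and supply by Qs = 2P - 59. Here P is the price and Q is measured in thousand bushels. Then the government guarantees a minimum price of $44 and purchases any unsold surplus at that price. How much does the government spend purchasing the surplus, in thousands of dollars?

1056

In a free market, 93 - 2P = 2P - 59 gives the equilibrium P* = 38, Q* = 17.
The floor of 44 is above the equilibrium price 38, so it binds.
At P = 44: Qd = 93 - 2·44 = 5 and Qs = 2·44 - 59 = 29.
Surplus = Qs - Qd = 24.
Government expenditure = surplus × support price = 24 × 44 = 1056.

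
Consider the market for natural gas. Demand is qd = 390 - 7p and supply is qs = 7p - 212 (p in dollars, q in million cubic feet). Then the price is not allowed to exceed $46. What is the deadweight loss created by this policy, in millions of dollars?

0

Equilibrium: 390 - 7p = 7p - 212, so 602 = 14p and p* = 43, q* = 89.
Since 46 is above p* = 43, the ceiling does not bind and the free-market outcome prevails.
Since the control does not bind, no trades are prevented and deadweight loss is zero.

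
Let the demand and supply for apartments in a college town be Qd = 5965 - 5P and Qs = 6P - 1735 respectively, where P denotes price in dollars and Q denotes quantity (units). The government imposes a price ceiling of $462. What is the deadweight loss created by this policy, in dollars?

In a free market, 5965 - 5P = 6P - 1735 gives the equilibrium P* = 700, Q* = 2465.
Since 462 < 700, the ceiling is binding.
At P = 462: Qd = 5965 - 5·462 = 3655 and Qs = 6·462 - 1735 = 1037.
Quantity traded falls to 1037. At Q = 1037 the demand price is (5965 - 1037)/5 = 985.6 and the supply price is (1735 + 1037)/6 = 462.
Deadweight loss = ½ · (985.6 - 462) · (2465 - 1037) = ½ · 523.6 · 1428 = 373850.4.

373850.4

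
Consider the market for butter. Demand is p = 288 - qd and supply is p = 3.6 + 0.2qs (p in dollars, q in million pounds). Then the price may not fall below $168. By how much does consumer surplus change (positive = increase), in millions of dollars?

-20884.5

Rearranging demand gives qd = 288 - p; rearranging supply gives qs = 5p - 18. Setting quantity demanded equal to quantity supplied, 288 - p = 5p - 18, gives p* = 51 and q* = 237.
Because the floor (168) lies above the market-clearing price, it is binding.
At p = 168: qd = 288 - 168 = 120 and qs = 5·168 - 18 = 822.
Consumer surplus without the control is ½ · (288 - 51) · 237 = 28084.5.
With the floor, consumers buy 120 units at 168, so CS = ½ · (288 - 168) · 120 = 7200.
Change in consumer surplus = 7200 - 28084.5 = -20884.5.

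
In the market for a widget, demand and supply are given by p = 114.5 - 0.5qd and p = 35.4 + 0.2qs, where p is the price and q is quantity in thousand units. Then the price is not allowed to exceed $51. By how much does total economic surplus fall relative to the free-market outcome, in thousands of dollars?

428.75

Rearranging demand gives qd = 229 - 2p; rearranging supply gives qs = 5p - 177. Without the control the market clears where 229 - 2p = 5p - 177, i.e. p* = 58 and q* = 113.
The ceiling of 51 is below the equilibrium price 58, so it binds.
At p = 51: qd = 229 - 2·51 = 127 and qs = 5·51 - 177 = 78.
Quantity traded falls to 78. At q = 78 the demand price is (229 - 78)/2 = 75.5 and the supply price is (177 + 78)/5 = 51.
Deadweight loss = ½ · (75.5 - 51) · (113 - 78) = ½ · 24.5 · 35 = 428.75.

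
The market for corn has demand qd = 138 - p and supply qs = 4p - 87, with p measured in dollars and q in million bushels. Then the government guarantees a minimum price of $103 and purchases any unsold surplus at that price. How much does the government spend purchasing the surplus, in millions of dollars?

29870

Without the control the market clears where 138 - p = 4p - 87, i.e. p* = 45 and q* = 93.
Because the floor (103) lies above the market-clearing price, it is binding.
At p = 103: qd = 138 - 103 = 35 and qs = 4·103 - 87 = 325.
Surplus = qs - qd = 290.
Government expenditure = surplus × support price = 290 × 103 = 29870.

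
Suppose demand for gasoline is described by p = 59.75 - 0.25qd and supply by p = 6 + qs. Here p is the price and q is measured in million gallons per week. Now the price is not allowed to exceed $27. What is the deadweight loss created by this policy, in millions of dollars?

302.5

Rearranging demand gives qd = 239 - 4p; rearranging supply gives qs = p - 6. Equilibrium: 239 - 4p = p - 6, so 245 = 5p and p* = 49, q* = 43.
Since 27 < 49, the ceiling is binding.
At p = 27: qd = 239 - 4·27 = 131 and qs = 27 - 6 = 21.
Quantity traded falls to 21. At q = 21 the demand price is (239 - 21)/4 = 54.5 and the supply price is 6 + 21 = 27.
Deadweight loss = ½ · (54.5 - 27) · (43 - 21) = ½ · 27.5 · 22 = 302.5.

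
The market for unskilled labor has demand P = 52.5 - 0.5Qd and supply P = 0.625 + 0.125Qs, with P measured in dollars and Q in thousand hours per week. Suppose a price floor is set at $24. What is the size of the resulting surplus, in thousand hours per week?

Rearranging demand gives Qd = 105 - 2P; rearranging supply gives Qs = 8P - 5. Setting quantity demanded equal to quantity supplied, 105 - 2P = 8P - 5, gives P* = 11 and Q* = 83.
Since 24 > 11, the floor is binding.
At P = 24: Qd = 105 - 2·24 = 57 and Qs = 8·24 - 5 = 187.
Surplus = Qs - Qd = 187 - 57 = 130.

130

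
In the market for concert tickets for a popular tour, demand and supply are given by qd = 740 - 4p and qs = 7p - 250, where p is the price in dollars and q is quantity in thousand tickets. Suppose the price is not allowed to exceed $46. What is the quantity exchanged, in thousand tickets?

Setting quantity demanded equal to quantity supplied, 740 - 4p = 7p - 250, gives p* = 90 and q* = 380.
The ceiling of 46 is below the equilibrium price 90, so it binds.
At p = 46: qd = 740 - 4·46 = 556 and qs = 7·46 - 250 = 72.
The quantity actually transacted is the short side, supply: 72.

72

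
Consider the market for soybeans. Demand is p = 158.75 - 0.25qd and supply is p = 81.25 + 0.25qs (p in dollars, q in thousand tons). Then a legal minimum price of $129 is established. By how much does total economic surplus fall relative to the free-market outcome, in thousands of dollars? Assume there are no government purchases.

Rearranging demand gives qd = 635 - 4p; rearranging supply gives qs = 4p - 325. Without the control the market clears where 635 - 4p = 4p - 325, i.e. p* = 120 and q* = 155.
The floor of 129 is above the equilibrium price 120, so it binds.
At p = 129: qd = 635 - 4·129 = 119 and qs = 4·129 - 325 = 191.
Quantity traded falls to 119. At q = 119 the demand price is (635 - 119)/4 = 129 and the supply price is (325 + 119)/4 = 111.
Deadweight loss = ½ · (129 - 111) · (155 - 119) = ½ · 18 · 36 = 324.

324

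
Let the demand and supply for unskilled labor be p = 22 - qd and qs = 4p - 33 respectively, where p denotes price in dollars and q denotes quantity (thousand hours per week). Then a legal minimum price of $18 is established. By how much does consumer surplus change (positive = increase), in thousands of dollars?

Rearranging demand gives qd = 22 - p. Equilibrium: 22 - p = 4p - 33, so 55 = 5p and p* = 11, q* = 11.
Since 18 > 11, the floor is binding.
At p = 18: qd = 22 - 18 = 4 and qs = 4·18 - 33 = 39.
Consumer surplus without the control is ½ · (22 - 11) · 11 = 60.5.
With the floor, consumers buy 4 units at 18, so CS = ½ · (22 - 18) · 4 = 8.
Change in consumer surplus = 8 - 60.5 = -52.5.

-52.5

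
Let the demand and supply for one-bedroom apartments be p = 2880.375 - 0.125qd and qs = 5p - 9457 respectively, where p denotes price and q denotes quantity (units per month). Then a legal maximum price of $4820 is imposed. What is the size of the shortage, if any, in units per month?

0

Rearranging demand gives qd = 23043 - 8p. Setting quantity demanded equal to quantity supplied, 23043 - 8p = 5p - 9457, gives p* = 2500 and q* = 3043.
The ceiling of 4820 is above the equilibrium price 2500, so it is not binding; the market clears at p* = 2500, q* = 3043.
Since the control does not bind, there is no shortage.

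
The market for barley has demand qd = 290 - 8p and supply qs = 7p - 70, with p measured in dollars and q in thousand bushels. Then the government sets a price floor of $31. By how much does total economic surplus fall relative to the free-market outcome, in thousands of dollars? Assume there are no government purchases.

In a free market, 290 - 8p = 7p - 70 gives the equilibrium p* = 24, q* = 98.
The floor of 31 is above the equilibrium price 24, so it binds.
At p = 31: qd = 290 - 8·31 = 42 and qs = 7·31 - 70 = 147.
Quantity traded falls to 42. At q = 42 the demand price is (290 - 42)/8 = 31 and the supply price is (70 + 42)/7 = 16.
Deadweight loss = ½ · (31 - 16) · (98 - 42) = ½ · 15 · 56 = 420.

420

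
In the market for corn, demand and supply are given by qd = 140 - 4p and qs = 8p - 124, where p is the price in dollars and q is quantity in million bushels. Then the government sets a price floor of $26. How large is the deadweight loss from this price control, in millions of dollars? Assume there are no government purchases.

48

Without the control the market clears where 140 - 4p = 8p - 124, i.e. p* = 22 and q* = 52.
Because the floor (26) lies above the market-clearing price, it is binding.
At p = 26: qd = 140 - 4·26 = 36 and qs = 8·26 - 124 = 84.
Quantity traded falls to 36. At q = 36 the demand price is (140 - 36)/4 = 26 and the supply price is (124 + 36)/8 = 20.
Deadweight loss = ½ · (26 - 20) · (52 - 36) = ½ · 6 · 16 = 48.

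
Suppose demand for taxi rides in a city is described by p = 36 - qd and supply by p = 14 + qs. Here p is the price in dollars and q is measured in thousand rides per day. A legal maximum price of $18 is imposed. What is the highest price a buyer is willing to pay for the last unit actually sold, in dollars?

Rearranging demand gives qd = 36 - p; rearranging supply gives qs = p - 14. Equilibrium: 36 - p = p - 14, so 50 = 2p and p* = 25, q* = 11.
Because the ceiling (18) lies below the market-clearing price, it is binding.
At p = 18: qd = 36 - 18 = 18 and qs = 18 - 14 = 4.
Only 4 units reach the market. On the demand curve, the marginal buyer's willingness to pay at q = 4 is (36 - 4) = 32.

32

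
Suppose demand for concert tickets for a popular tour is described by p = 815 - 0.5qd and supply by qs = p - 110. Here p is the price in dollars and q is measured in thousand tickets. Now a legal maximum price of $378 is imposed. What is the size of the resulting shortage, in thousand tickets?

Rearranging demand gives qd = 1630 - 2p. Equilibrium: 1630 - 2p = p - 110, so 1740 = 3p and p* = 580, q* = 470.
The ceiling of 378 is below the equilibrium price 580, so it binds.
At p = 378: qd = 1630 - 2·378 = 874 and qs = 378 - 110 = 268.
Shortage = qd - qs = 874 - 268 = 606.

606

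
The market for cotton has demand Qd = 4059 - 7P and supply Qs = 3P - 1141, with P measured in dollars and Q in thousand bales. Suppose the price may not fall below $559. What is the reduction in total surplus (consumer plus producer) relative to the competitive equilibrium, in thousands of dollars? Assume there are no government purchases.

In a free market, 4059 - 7P = 3P - 1141 gives the equilibrium P* = 520, Q* = 419.
The floor of 559 is above the equilibrium price 520, so it binds.
At P = 559: Qd = 4059 - 7·559 = 146 and Qs = 3·559 - 1141 = 536.
Quantity traded falls to 146. At Q = 146 the demand price is (4059 - 146)/7 = 559 and the supply price is (1141 + 146)/3 = 429.
Deadweight loss = ½ · (559 - 429) · (419 - 146) = ½ · 130 · 273 = 17745.

17745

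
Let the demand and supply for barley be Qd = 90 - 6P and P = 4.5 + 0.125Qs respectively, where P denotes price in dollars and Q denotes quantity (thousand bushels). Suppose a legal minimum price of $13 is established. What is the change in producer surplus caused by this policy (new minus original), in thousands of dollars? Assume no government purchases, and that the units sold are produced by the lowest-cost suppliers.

Rearranging supply gives Qs = 8P - 36. Equilibrium: 90 - 6P = 8P - 36, so 126 = 14P and P* = 9, Q* = 36.
Because the floor (13) lies above the market-clearing price, it is binding.
At P = 13: Qd = 90 - 6·13 = 12 and Qs = 8·13 - 36 = 68.
Producer surplus without the control is ½ · (9 - 4.5) · 36 = 81.
With the floor, 12 units are sold at 13. The supply price at Q = 12 is 6, so PS = ½ · [(13 - 4.5) + (13 - 6)] · 12 = 93.
Change in producer surplus = 93 - 81 = 12.

12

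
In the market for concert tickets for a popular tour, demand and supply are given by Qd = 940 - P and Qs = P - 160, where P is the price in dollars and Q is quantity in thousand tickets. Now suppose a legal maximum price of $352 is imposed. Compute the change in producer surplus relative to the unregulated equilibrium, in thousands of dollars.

-57618

Without the control the market clears where 940 - P = P - 160, i.e. P* = 550 and Q* = 390.
The ceiling of 352 is below the equilibrium price 550, so it binds.
At P = 352: Qd = 940 - 352 = 588 and Qs = 352 - 160 = 192.
Producer surplus without the control is ½ · (550 - 160) · 390 = 76050.
With the ceiling, producers sell 192 units at 352, so PS = ½ · (352 - 160) · 192 = 18432.
Change in producer surplus = 18432 - 76050 = -57618.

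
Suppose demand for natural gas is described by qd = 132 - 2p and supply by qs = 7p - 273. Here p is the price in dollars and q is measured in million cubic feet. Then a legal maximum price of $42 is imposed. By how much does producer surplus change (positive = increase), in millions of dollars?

-94.5

Setting quantity demanded equal to quantity supplied, 132 - 2p = 7p - 273, gives p* = 45 and q* = 42.
The ceiling of 42 is below the equilibrium price 45, so it binds.
At p = 42: qd = 132 - 2·42 = 48 and qs = 7·42 - 273 = 21.
Producer surplus without the control is ½ · (45 - 39) · 42 = 126.
With the ceiling, producers sell 21 units at 42, so PS = ½ · (42 - 39) · 21 = 31.5.
Change in producer surplus = 31.5 - 126 = -94.5.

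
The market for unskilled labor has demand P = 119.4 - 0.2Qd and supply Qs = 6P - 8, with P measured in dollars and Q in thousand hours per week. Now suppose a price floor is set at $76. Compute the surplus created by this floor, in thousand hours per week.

Rearranging demand gives Qd = 597 - 5P. In a free market, 597 - 5P = 6P - 8 gives the equilibrium P* = 55, Q* = 322.
The floor of 76 is above the equilibrium price 55, so it binds.
At P = 76: Qd = 597 - 5·76 = 217 and Qs = 6·76 - 8 = 448.
Surplus = Qs - Qd = 448 - 217 = 231.

231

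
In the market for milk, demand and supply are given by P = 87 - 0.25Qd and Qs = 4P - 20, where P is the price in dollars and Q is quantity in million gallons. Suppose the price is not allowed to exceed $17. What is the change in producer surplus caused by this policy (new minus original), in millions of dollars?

-3074

Rearranging demand gives Qd = 348 - 4P. Equilibrium: 348 - 4P = 4P - 20, so 368 = 8P and P* = 46, Q* = 164.
The ceiling of 17 is below the equilibrium price 46, so it binds.
At P = 17: Qd = 348 - 4·17 = 280 and Qs = 4·17 - 20 = 48.
Producer surplus without the control is ½ · (46 - 5) · 164 = 3362.
With the ceiling, producers sell 48 units at 17, so PS = ½ · (17 - 5) · 48 = 288.
Change in producer surplus = 288 - 3362 = -3074.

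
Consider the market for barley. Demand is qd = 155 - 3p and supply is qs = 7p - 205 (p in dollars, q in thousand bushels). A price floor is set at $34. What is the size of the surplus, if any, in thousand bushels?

Setting quantity demanded equal to quantity supplied, 155 - 3p = 7p - 205, gives p* = 36 and q* = 47.
Since 34 is below p* = 36, the floor does not bind and the free-market outcome prevails.
Since the control does not bind, there is no surplus.

0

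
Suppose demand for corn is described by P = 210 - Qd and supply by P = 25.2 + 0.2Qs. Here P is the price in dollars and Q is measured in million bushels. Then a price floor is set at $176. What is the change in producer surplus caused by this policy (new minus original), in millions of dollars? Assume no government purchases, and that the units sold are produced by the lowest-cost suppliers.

2640

Rearranging demand gives Qd = 210 - P; rearranging supply gives Qs = 5P - 126. Equilibrium: 210 - P = 5P - 126, so 336 = 6P and P* = 56, Q* = 154.
Since 176 > 56, the floor is binding.
At P = 176: Qd = 210 - 176 = 34 and Qs = 5·176 - 126 = 754.
Producer surplus without the control is ½ · (56 - 25.2) · 154 = 2371.6.
With the floor, 34 units are sold at 176. The supply price at Q = 34 is 32, so PS = ½ · [(176 - 25.2) + (176 - 32)] · 34 = 5011.6.
Change in producer surplus = 5011.6 - 2371.6 = 2640.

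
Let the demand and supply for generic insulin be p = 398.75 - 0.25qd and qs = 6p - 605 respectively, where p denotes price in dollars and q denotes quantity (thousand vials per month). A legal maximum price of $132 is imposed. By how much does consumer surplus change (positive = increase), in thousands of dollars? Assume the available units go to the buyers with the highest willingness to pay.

Rearranging demand gives qd = 1595 - 4p. In a free market, 1595 - 4p = 6p - 605 gives the equilibrium p* = 220, q* = 715.
The ceiling of 132 is below the equilibrium price 220, so it binds.
At p = 132: qd = 1595 - 4·132 = 1067 and qs = 6·132 - 605 = 187.
Consumer surplus without the control is ½ · (398.75 - 220) · 715 = 63903.125.
With the ceiling, 187 units are sold at 132 (assume they go to the highest-value buyers). The demand price at q = 187 is 352, so CS = ½ · [(398.75 - 132) + (352 - 132)] · 187 = 45511.125.
Change in consumer surplus = 45511.125 - 63903.125 = -18392.

-18392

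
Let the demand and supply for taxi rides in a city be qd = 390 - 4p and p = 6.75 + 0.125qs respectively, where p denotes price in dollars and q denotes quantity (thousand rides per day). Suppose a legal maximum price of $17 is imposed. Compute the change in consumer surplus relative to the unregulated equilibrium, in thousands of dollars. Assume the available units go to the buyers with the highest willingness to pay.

Rearranging supply gives qs = 8p - 54. In a free market, 390 - 4p = 8p - 54 gives the equilibrium p* = 37, q* = 242.
Since 17 < 37, the ceiling is binding.
At p = 17: qd = 390 - 4·17 = 322 and qs = 8·17 - 54 = 82.
Consumer surplus without the control is ½ · (97.5 - 37) · 242 = 7320.5.
With the ceiling, 82 units are sold at 17 (assume they go to the highest-value buyers). The demand price at q = 82 is 77, so CS = ½ · [(97.5 - 17) + (77 - 17)] · 82 = 5760.5.
Change in consumer surplus = 5760.5 - 7320.5 = -1560.

-1560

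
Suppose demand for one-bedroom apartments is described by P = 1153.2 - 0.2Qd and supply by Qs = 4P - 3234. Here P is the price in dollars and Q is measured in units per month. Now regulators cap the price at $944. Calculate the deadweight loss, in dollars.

11289.6

Rearranging demand gives Qd = 5766 - 5P. In a free market, 5766 - 5P = 4P - 3234 gives the equilibrium P* = 1000, Q* = 766.
The ceiling of 944 is below the equilibrium price 1000, so it binds.
At P = 944: Qd = 5766 - 5·944 = 1046 and Qs = 4·944 - 3234 = 542.
Quantity traded falls to 542. At Q = 542 the demand price is (5766 - 542)/5 = 1044.8 and the supply price is (3234 + 542)/4 = 944.
Deadweight loss = ½ · (1044.8 - 944) · (766 - 542) = ½ · 100.8 · 224 = 11289.6.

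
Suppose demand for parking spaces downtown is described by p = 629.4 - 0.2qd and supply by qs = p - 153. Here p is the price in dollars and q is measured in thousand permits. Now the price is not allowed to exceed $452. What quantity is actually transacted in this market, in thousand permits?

299

Rearranging demand gives qd = 3147 - 5p. In a free market, 3147 - 5p = p - 153 gives the equilibrium p* = 550, q* = 397.
Since 452 < 550, the ceiling is binding.
At p = 452: qd = 3147 - 5·452 = 887 and qs = 452 - 153 = 299.
The quantity actually transacted is the short side, supply: 299.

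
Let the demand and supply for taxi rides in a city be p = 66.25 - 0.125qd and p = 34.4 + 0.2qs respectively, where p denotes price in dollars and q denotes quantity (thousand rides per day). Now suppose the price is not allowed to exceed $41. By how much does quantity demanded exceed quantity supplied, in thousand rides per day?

169

Rearranging demand gives qd = 530 - 8p; rearranging supply gives qs = 5p - 172. Setting quantity demanded equal to quantity supplied, 530 - 8p = 5p - 172, gives p* = 54 and q* = 98.
The ceiling of 41 is below the equilibrium price 54, so it binds.
At p = 41: qd = 530 - 8·41 = 202 and qs = 5·41 - 172 = 33.
Shortage = qd - qs = 202 - 33 = 169.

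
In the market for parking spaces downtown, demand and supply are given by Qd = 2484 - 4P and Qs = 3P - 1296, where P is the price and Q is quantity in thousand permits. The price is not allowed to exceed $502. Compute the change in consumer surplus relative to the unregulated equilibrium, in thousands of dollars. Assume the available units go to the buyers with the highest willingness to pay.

Equilibrium: 2484 - 4P = 3P - 1296, so 3780 = 7P and P* = 540, Q* = 324.
Because the ceiling (502) lies below the market-clearing price, it is binding.
At P = 502: Qd = 2484 - 4·502 = 476 and Qs = 3·502 - 1296 = 210.
Consumer surplus without the control is ½ · (621 - 540) · 324 = 13122.
With the ceiling, 210 units are sold at 502 (assume they go to the highest-value buyers). The demand price at Q = 210 is 568.5, so CS = ½ · [(621 - 502) + (568.5 - 502)] · 210 = 19477.5.
Change in consumer surplus = 19477.5 - 13122 = 6355.5.

6355.5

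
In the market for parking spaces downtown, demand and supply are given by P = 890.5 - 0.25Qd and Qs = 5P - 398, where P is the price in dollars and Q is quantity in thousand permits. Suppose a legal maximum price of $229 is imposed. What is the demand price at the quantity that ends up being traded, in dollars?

703.75

Rearranging demand gives Qd = 3562 - 4P. Without the control the market clears where 3562 - 4P = 5P - 398, i.e. P* = 440 and Q* = 1802.
Since 229 < 440, the ceiling is binding.
At P = 229: Qd = 3562 - 4·229 = 2646 and Qs = 5·229 - 398 = 747.
Only 747 units reach the market. On the demand curve, the marginal buyer's willingness to pay at Q = 747 is (3562 - 747)/4 = 703.75.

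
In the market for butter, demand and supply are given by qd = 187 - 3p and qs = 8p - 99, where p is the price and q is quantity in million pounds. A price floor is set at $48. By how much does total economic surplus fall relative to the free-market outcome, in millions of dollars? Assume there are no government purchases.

Equilibrium: 187 - 3p = 8p - 99, so 286 = 11p and p* = 26, q* = 109.
Because the floor (48) lies above the market-clearing price, it is binding.
At p = 48: qd = 187 - 3·48 = 43 and qs = 8·48 - 99 = 285.
Quantity traded falls to 43. At q = 43 the demand price is (187 - 43)/3 = 48 and the supply price is (99 + 43)/8 = 17.75.
Deadweight loss = ½ · (48 - 17.75) · (109 - 43) = ½ · 30.25 · 66 = 998.25.

998.25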